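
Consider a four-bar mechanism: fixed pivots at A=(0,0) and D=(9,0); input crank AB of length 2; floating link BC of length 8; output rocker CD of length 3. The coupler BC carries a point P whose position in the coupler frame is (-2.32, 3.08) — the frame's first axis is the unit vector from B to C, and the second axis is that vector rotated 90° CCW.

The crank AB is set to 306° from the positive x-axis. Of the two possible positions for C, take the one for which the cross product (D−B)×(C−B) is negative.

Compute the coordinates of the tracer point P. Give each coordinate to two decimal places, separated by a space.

A=(0,0), D=(9.00,0)
B = A + 2.00·(cos306°, sin306°) = (1.1756, -1.6180)
|BD| = 7.9900
circle(B,8.00) ∩ circle(D,3.00): a=7.4368, h=2.9486
  candidates: C₊=(7.8612,2.7754) cross=23.559; C₋=(9.0554,-2.9995) cross=-23.559
  mode - wants cross < 0 → take C=(9.0554,-2.9995) (cross=-23.559)
ex = (C−B)/|BC| = (0.9850,-0.1727); ey = (0.1727,0.9850)
P = B + -2.32·ex + 3.08·ey = (-0.5777,1.8163)

-0.58 1.82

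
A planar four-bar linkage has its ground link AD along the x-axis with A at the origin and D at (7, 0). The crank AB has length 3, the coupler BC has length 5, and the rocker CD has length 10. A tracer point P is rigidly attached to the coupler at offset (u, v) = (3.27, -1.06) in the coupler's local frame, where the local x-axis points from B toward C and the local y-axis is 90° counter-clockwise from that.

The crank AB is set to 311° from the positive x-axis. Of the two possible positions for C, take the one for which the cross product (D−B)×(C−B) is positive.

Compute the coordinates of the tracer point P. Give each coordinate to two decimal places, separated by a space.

A=(0,0), D=(7.00,0)
B = A + 3.00·(cos311°, sin311°) = (1.9682, -2.2641)
|BD| = 5.5177
circle(B,5.00) ∩ circle(D,10.00): a=-4.0374, h=2.9495
  candidates: C₊=(-2.9239,-1.2311) cross=16.275; C₋=(-0.5034,-6.6106) cross=-16.275
  mode + wants cross > 0 → take C=(-2.9239,-1.2311) (cross=16.275)
ex = (C−B)/|BC| = (-0.9784,0.2066); ey = (-0.2066,-0.9784)
P = B + 3.27·ex + -1.06·ey = (-1.0123,-0.5514)

-1.01 -0.55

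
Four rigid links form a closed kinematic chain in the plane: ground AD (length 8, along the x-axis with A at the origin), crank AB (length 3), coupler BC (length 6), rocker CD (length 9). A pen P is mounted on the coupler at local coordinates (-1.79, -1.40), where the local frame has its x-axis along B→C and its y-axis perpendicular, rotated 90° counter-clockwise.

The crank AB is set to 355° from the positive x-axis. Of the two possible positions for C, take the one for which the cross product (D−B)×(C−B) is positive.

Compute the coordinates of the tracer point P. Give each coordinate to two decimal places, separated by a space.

4.96 -1.39

A=(0,0), D=(8.00,0)
B = A + 3.00·(cos355°, sin355°) = (2.9886, -0.2615)
|BD| = 5.0182
circle(B,6.00) ∩ circle(D,9.00): a=-1.9745, h=5.6658
  candidates: C₊=(0.7215,5.2938) cross=28.432; C₋=(1.3119,-6.0224) cross=-28.432
  mode + wants cross > 0 → take C=(0.7215,5.2938) (cross=28.432)
ex = (C−B)/|BC| = (-0.3778,0.9259); ey = (-0.9259,-0.3778)
P = B + -1.79·ex + -1.40·ey = (4.9611,-1.3898)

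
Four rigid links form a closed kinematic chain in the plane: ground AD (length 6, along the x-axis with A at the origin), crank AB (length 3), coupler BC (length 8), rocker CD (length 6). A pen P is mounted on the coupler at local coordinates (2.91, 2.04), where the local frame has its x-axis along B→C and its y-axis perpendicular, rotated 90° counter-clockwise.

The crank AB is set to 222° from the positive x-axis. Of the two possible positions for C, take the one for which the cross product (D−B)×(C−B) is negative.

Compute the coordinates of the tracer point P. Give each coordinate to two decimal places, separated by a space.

A=(0,0), D=(6.00,0)
B = A + 3.00·(cos222°, sin222°) = (-2.2294, -2.0074)
|BD| = 8.4707
circle(B,8.00) ∩ circle(D,6.00): a=5.8881, h=5.4157
  candidates: C₊=(2.2075,4.6494) cross=45.875; C₋=(4.7744,-5.8735) cross=-45.875
  mode - wants cross < 0 → take C=(4.7744,-5.8735) (cross=-45.875)
ex = (C−B)/|BC| = (0.8755,-0.4833); ey = (0.4833,0.8755)
P = B + 2.91·ex + 2.04·ey = (1.3041,-1.6277)

1.30 -1.63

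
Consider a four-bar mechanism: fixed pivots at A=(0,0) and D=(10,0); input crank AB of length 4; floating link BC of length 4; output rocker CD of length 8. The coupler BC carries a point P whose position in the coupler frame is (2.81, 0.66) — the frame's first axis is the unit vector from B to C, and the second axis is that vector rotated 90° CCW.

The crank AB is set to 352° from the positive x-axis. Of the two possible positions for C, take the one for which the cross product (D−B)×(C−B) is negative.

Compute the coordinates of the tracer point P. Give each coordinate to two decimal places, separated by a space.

A=(0,0), D=(10.00,0)
B = A + 4.00·(cos352°, sin352°) = (3.9611, -0.5567)
|BD| = 6.0645
circle(B,4.00) ∩ circle(D,8.00): a=-0.9252, h=3.8915
  candidates: C₊=(2.6826,3.2335) cross=23.600; C₋=(3.3970,-4.5167) cross=-23.600
  mode - wants cross < 0 → take C=(3.3970,-4.5167) (cross=-23.600)
ex = (C−B)/|BC| = (-0.1410,-0.9900); ey = (0.9900,-0.1410)
P = B + 2.81·ex + 0.66·ey = (4.2182,-3.4317)

4.22 -3.43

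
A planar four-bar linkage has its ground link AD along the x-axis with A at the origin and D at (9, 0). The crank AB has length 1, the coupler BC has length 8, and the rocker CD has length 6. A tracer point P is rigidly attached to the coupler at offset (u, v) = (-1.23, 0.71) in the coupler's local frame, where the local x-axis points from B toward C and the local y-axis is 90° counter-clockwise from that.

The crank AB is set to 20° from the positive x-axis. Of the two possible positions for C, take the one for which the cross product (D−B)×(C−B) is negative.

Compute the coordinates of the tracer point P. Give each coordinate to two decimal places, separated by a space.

0.60 1.72

A=(0,0), D=(9.00,0)
B = A + 1.00·(cos20°, sin20°) = (0.9397, 0.3420)
|BD| = 8.0676
circle(B,8.00) ∩ circle(D,6.00): a=5.7691, h=5.5423
  candidates: C₊=(6.9386,5.6348) cross=44.713; C₋=(6.4687,-5.4399) cross=-44.713
  mode - wants cross < 0 → take C=(6.4687,-5.4399) (cross=-44.713)
ex = (C−B)/|BC| = (0.6911,-0.7227); ey = (0.7227,0.6911)
P = B + -1.23·ex + 0.71·ey = (0.6028,1.7217)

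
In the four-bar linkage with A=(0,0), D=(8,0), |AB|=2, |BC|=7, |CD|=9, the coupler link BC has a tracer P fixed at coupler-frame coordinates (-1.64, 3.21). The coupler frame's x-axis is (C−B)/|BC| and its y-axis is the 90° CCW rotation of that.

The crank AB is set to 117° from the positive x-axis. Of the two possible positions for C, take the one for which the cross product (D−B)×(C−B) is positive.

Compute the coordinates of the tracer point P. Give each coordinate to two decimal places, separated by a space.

A=(0,0), D=(8.00,0)
B = A + 2.00·(cos117°, sin117°) = (-0.9080, 1.7820)
|BD| = 9.0845
circle(B,7.00) ∩ circle(D,9.00): a=2.7810, h=6.4239
  candidates: C₊=(3.0791,7.5356) cross=58.357; C₋=(0.5589,-5.0626) cross=-58.357
  mode + wants cross > 0 → take C=(3.0791,7.5356) (cross=58.357)
ex = (C−B)/|BC| = (0.5696,0.8219); ey = (-0.8219,0.5696)
P = B + -1.64·ex + 3.21·ey = (-4.4805,2.2624)

-4.48 2.26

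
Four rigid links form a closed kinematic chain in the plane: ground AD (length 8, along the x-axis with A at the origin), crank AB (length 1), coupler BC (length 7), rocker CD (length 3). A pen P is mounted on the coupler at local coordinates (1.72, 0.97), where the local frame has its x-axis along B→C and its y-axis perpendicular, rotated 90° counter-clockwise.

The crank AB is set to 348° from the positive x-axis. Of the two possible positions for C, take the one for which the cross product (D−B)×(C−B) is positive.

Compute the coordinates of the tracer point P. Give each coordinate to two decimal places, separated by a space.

A=(0,0), D=(8.00,0)
B = A + 1.00·(cos348°, sin348°) = (0.9781, -0.2079)
|BD| = 7.0249
circle(B,7.00) ∩ circle(D,3.00): a=6.3595, h=2.9253
  candidates: C₊=(7.2483,2.9043) cross=20.550; C₋=(7.4214,-2.9437) cross=-20.550
  mode + wants cross > 0 → take C=(7.2483,2.9043) (cross=20.550)
ex = (C−B)/|BC| = (0.8957,0.4446); ey = (-0.4446,0.8957)
P = B + 1.72·ex + 0.97·ey = (2.0875,1.4257)

2.09 1.43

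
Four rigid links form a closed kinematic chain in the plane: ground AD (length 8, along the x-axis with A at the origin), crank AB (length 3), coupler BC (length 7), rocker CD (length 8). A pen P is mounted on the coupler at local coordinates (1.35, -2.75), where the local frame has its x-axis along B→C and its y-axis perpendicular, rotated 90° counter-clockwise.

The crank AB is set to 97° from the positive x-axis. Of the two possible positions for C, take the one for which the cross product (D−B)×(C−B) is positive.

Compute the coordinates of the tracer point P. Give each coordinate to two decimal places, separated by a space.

A=(0,0), D=(8.00,0)
B = A + 3.00·(cos97°, sin97°) = (-0.3656, 2.9776)
|BD| = 8.8797
circle(B,7.00) ∩ circle(D,8.00): a=3.5952, h=6.0062
  candidates: C₊=(5.0355,7.4305) cross=53.333; C₋=(1.0074,-3.8864) cross=-53.333
  mode + wants cross > 0 → take C=(5.0355,7.4305) (cross=53.333)
ex = (C−B)/|BC| = (0.7716,0.6361); ey = (-0.6361,0.7716)
P = B + 1.35·ex + -2.75·ey = (2.4254,1.7145)

2.43 1.71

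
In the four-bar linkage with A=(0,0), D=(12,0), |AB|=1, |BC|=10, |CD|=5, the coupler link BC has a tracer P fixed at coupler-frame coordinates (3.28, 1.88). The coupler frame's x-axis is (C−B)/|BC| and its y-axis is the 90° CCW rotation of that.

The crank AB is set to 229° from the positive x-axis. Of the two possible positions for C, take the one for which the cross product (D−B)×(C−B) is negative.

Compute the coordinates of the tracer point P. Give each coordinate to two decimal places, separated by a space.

A=(0,0), D=(12.00,0)
B = A + 1.00·(cos229°, sin229°) = (-0.6561, -0.7547)
|BD| = 12.6785
circle(B,10.00) ∩ circle(D,5.00): a=9.2970, h=3.6831
  candidates: C₊=(8.4052,3.4753) cross=46.697; C₋=(8.8437,-3.8779) cross=-46.697
  mode - wants cross < 0 → take C=(8.8437,-3.8779) (cross=-46.697)
ex = (C−B)/|BC| = (0.9500,-0.3123); ey = (0.3123,0.9500)
P = B + 3.28·ex + 1.88·ey = (3.0470,0.0069)

3.05 0.01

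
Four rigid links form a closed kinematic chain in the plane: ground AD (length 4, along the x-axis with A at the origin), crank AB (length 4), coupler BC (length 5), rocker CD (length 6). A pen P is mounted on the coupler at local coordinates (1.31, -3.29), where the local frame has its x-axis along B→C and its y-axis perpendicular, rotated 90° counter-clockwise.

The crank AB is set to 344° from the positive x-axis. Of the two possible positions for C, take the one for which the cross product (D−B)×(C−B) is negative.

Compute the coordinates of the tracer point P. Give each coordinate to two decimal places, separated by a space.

A=(0,0), D=(4.00,0)
B = A + 4.00·(cos344°, sin344°) = (3.8450, -1.1025)
|BD| = 1.1134
circle(B,5.00) ∩ circle(D,6.00): a=-4.3832, h=2.4057
  candidates: C₊=(0.8527,-5.1083) cross=2.679; C₋=(5.6173,-5.7779) cross=-2.679
  mode - wants cross < 0 → take C=(5.6173,-5.7779) (cross=-2.679)
ex = (C−B)/|BC| = (0.3545,-0.9351); ey = (0.9351,0.3545)
P = B + 1.31·ex + -3.29·ey = (1.2330,-3.4937)

1.23 -3.49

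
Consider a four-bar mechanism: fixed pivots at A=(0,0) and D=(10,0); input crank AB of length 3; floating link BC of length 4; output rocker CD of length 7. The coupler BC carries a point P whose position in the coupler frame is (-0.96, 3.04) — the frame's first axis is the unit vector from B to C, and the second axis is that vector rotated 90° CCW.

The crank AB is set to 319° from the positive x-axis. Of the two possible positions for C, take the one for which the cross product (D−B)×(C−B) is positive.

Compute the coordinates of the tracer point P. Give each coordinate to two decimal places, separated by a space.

-0.92 -2.14

A=(0,0), D=(10.00,0)
B = A + 3.00·(cos319°, sin319°) = (2.2641, -1.9682)
|BD| = 7.9823
circle(B,4.00) ∩ circle(D,7.00): a=1.9241, h=3.5068
  candidates: C₊=(3.2641,1.9048) cross=27.993; C₋=(4.9935,-4.8923) cross=-27.993
  mode + wants cross > 0 → take C=(3.2641,1.9048) (cross=27.993)
ex = (C−B)/|BC| = (0.2500,0.9682); ey = (-0.9682,0.2500)
P = B + -0.96·ex + 3.04·ey = (-0.9193,-2.1377)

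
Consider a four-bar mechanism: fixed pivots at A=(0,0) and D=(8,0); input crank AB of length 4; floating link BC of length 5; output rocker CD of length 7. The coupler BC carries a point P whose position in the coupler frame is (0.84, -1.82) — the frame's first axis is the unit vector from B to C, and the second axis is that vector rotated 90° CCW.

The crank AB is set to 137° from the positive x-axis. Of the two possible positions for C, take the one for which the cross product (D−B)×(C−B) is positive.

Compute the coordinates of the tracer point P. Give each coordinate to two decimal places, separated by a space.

-1.78 1.08

A=(0,0), D=(8.00,0)
B = A + 4.00·(cos137°, sin137°) = (-2.9254, 2.7280)
|BD| = 11.2608
circle(B,5.00) ∩ circle(D,7.00): a=4.5648, h=2.0403
  candidates: C₊=(1.9977,3.6017) cross=22.975; C₋=(1.0091,-0.3574) cross=-22.975
  mode + wants cross > 0 → take C=(1.9977,3.6017) (cross=22.975)
ex = (C−B)/|BC| = (0.9846,0.1747); ey = (-0.1747,0.9846)
P = B + 0.84·ex + -1.82·ey = (-1.7803,1.0828)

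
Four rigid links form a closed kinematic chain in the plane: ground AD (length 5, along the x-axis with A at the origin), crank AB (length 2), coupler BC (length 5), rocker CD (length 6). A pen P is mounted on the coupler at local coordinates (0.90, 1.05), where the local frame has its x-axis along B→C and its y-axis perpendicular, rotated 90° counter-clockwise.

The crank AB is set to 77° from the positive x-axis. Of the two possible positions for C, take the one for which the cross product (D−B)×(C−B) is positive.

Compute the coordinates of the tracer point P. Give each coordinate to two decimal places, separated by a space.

0.20 3.31

A=(0,0), D=(5.00,0)
B = A + 2.00·(cos77°, sin77°) = (0.4499, 1.9487)
|BD| = 4.9498
circle(B,5.00) ∩ circle(D,6.00): a=1.3638, h=4.8104
  candidates: C₊=(3.5974,5.8338) cross=23.811; C₋=(-0.1903,-3.0101) cross=-23.811
  mode + wants cross > 0 → take C=(3.5974,5.8338) (cross=23.811)
ex = (C−B)/|BC| = (0.6295,0.7770); ey = (-0.7770,0.6295)
P = B + 0.90·ex + 1.05·ey = (0.2006,3.3090)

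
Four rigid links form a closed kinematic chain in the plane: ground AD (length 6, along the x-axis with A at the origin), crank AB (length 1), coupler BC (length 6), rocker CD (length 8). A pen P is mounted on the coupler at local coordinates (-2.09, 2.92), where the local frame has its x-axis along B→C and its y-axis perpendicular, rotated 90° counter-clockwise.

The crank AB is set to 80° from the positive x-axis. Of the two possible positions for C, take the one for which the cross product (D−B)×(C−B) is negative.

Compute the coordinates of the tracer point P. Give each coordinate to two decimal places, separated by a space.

3.23 2.87

A=(0,0), D=(6.00,0)
B = A + 1.00·(cos80°, sin80°) = (0.1736, 0.9848)
|BD| = 5.9090
circle(B,6.00) ∩ circle(D,8.00): a=0.5852, h=5.9714
  candidates: C₊=(1.7459,6.7751) cross=35.285; C₋=(-0.2445,-5.0006) cross=-35.285
  mode - wants cross < 0 → take C=(-0.2445,-5.0006) (cross=-35.285)
ex = (C−B)/|BC| = (-0.0697,-0.9976); ey = (0.9976,-0.0697)
P = B + -2.09·ex + 2.92·ey = (3.2322,2.8662)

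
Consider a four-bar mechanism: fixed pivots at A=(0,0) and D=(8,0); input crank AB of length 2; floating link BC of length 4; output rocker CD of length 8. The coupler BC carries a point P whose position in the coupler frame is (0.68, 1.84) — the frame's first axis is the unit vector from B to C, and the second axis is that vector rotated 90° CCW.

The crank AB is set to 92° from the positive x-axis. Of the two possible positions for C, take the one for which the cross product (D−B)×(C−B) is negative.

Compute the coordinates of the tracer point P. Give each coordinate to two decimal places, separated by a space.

1.82 1.47

A=(0,0), D=(8.00,0)
B = A + 2.00·(cos92°, sin92°) = (-0.0698, 1.9988)
|BD| = 8.3137
circle(B,4.00) ∩ circle(D,8.00): a=1.2700, h=3.7930
  candidates: C₊=(2.0749,5.3752) cross=31.534; C₋=(0.2510,-1.9883) cross=-31.534
  mode - wants cross < 0 → take C=(0.2510,-1.9883) (cross=-31.534)
ex = (C−B)/|BC| = (0.0802,-0.9968); ey = (0.9968,0.0802)
P = B + 0.68·ex + 1.84·ey = (1.8188,1.4686)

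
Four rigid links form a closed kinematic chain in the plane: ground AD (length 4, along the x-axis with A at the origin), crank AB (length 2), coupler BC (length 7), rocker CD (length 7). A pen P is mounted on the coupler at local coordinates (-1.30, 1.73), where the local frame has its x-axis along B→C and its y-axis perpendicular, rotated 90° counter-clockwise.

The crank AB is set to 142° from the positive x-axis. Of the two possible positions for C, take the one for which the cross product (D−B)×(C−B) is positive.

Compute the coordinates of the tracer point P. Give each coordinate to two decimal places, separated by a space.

A=(0,0), D=(4.00,0)
B = A + 2.00·(cos142°, sin142°) = (-1.5760, 1.2313)
|BD| = 5.7104
circle(B,7.00) ∩ circle(D,7.00): a=2.8552, h=6.3912
  candidates: C₊=(2.5901,6.8565) cross=36.496; C₋=(-0.1662,-5.6252) cross=-36.496
  mode + wants cross > 0 → take C=(2.5901,6.8565) (cross=36.496)
ex = (C−B)/|BC| = (0.5952,0.8036); ey = (-0.8036,0.5952)
P = B + -1.30·ex + 1.73·ey = (-3.7400,1.2163)

-3.74 1.22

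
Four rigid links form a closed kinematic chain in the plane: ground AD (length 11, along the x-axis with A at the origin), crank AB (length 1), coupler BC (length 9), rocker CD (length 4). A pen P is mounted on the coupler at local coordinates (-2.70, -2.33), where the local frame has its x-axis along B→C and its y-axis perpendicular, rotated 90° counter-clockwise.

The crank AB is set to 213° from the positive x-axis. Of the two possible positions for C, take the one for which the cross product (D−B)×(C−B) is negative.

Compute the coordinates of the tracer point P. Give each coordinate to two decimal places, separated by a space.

-3.99 -2.21

A=(0,0), D=(11.00,0)
B = A + 1.00·(cos213°, sin213°) = (-0.8387, -0.5446)
|BD| = 11.8512
circle(B,9.00) ∩ circle(D,4.00): a=8.6679, h=2.4222
  candidates: C₊=(7.7088,2.2733) cross=28.706; C₋=(7.9314,-2.5659) cross=-28.706
  mode - wants cross < 0 → take C=(7.9314,-2.5659) (cross=-28.706)
ex = (C−B)/|BC| = (0.9745,-0.2246); ey = (0.2246,0.9745)
P = B + -2.70·ex + -2.33·ey = (-3.9930,-2.2087)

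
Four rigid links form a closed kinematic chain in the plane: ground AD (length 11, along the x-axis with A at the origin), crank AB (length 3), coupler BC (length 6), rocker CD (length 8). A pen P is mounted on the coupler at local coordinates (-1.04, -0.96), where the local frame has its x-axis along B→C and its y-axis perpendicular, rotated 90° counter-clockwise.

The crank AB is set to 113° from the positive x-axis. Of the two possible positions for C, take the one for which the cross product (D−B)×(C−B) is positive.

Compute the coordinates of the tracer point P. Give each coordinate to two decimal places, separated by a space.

A=(0,0), D=(11.00,0)
B = A + 3.00·(cos113°, sin113°) = (-1.1722, 2.7615)
|BD| = 12.4815
circle(B,6.00) ∩ circle(D,8.00): a=5.1191, h=3.1297
  candidates: C₊=(4.5125,4.6810) cross=39.063; C₋=(3.1276,-1.4232) cross=-39.063
  mode + wants cross > 0 → take C=(4.5125,4.6810) (cross=39.063)
ex = (C−B)/|BC| = (0.9474,0.3199); ey = (-0.3199,0.9474)
P = B + -1.04·ex + -0.96·ey = (-1.8504,1.5193)

-1.85 1.52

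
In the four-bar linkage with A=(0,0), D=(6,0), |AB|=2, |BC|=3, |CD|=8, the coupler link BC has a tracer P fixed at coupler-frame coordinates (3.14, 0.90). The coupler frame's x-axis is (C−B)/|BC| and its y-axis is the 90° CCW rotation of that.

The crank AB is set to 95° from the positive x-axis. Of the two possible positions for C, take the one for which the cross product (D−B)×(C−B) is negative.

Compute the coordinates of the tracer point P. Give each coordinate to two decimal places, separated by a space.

-1.36 -1.05

A=(0,0), D=(6.00,0)
B = A + 2.00·(cos95°, sin95°) = (-0.1743, 1.9924)
|BD| = 6.4878
circle(B,3.00) ∩ circle(D,8.00): a=-0.9948, h=2.8303
  candidates: C₊=(-0.2519,4.9914) cross=18.362; C₋=(-1.9902,-0.3956) cross=-18.362
  mode - wants cross < 0 → take C=(-1.9902,-0.3956) (cross=-18.362)
ex = (C−B)/|BC| = (-0.6053,-0.7960); ey = (0.7960,-0.6053)
P = B + 3.14·ex + 0.90·ey = (-1.3586,-1.0518)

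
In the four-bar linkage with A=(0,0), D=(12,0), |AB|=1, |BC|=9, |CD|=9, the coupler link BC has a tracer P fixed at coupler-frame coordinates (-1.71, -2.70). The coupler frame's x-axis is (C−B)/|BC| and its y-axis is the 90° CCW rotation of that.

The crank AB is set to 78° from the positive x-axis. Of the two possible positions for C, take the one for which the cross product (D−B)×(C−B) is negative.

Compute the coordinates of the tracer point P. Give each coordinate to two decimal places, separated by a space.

-2.98 0.75

A=(0,0), D=(12.00,0)
B = A + 1.00·(cos78°, sin78°) = (0.2079, 0.9781)
|BD| = 11.8326
circle(B,9.00) ∩ circle(D,9.00): a=5.9163, h=6.7821
  candidates: C₊=(6.6646,7.2480) cross=80.250; C₋=(5.5433,-6.2699) cross=-80.250
  mode - wants cross < 0 → take C=(5.5433,-6.2699) (cross=-80.250)
ex = (C−B)/|BC| = (0.5928,-0.8053); ey = (0.8053,0.5928)
P = B + -1.71·ex + -2.70·ey = (-2.9802,0.7547)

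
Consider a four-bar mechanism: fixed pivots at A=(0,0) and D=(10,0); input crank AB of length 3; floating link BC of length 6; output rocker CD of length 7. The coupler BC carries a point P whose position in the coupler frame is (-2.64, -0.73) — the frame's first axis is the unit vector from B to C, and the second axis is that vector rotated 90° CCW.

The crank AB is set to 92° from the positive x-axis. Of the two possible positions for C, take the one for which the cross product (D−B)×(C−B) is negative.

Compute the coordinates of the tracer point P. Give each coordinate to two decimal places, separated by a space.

-2.20 4.77

A=(0,0), D=(10.00,0)
B = A + 3.00·(cos92°, sin92°) = (-0.1047, 2.9982)
|BD| = 10.5401
circle(B,6.00) ∩ circle(D,7.00): a=4.6534, h=3.7876
  candidates: C₊=(5.4338,5.3057) cross=39.922; C₋=(3.2790,-1.9567) cross=-39.922
  mode - wants cross < 0 → take C=(3.2790,-1.9567) (cross=-39.922)
ex = (C−B)/|BC| = (0.5640,-0.8258); ey = (0.8258,0.5640)
P = B + -2.64·ex + -0.73·ey = (-2.1964,4.7666)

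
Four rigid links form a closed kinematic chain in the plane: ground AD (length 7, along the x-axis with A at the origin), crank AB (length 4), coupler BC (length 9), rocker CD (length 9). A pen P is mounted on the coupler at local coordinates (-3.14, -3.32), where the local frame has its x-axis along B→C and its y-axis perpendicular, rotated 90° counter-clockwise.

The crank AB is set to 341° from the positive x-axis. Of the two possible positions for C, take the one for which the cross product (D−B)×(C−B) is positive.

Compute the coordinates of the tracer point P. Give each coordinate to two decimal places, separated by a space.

A=(0,0), D=(7.00,0)
B = A + 4.00·(cos341°, sin341°) = (3.7821, -1.3023)
|BD| = 3.4714
circle(B,9.00) ∩ circle(D,9.00): a=1.7357, h=8.8310
  candidates: C₊=(2.0782,7.5350) cross=30.657; C₋=(8.7039,-8.8372) cross=-30.657
  mode + wants cross > 0 → take C=(2.0782,7.5350) (cross=30.657)
ex = (C−B)/|BC| = (-0.1893,0.9819); ey = (-0.9819,-0.1893)
P = B + -3.14·ex + -3.32·ey = (7.6365,-3.7569)

7.64 -3.76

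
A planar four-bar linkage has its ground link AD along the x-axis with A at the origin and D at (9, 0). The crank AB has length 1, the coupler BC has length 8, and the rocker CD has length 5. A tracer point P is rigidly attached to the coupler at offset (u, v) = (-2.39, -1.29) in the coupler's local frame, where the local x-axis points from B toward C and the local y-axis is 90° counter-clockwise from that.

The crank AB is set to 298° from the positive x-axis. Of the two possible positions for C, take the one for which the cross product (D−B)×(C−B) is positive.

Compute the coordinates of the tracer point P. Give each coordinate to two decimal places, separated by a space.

A=(0,0), D=(9.00,0)
B = A + 1.00·(cos298°, sin298°) = (0.4695, -0.8829)
|BD| = 8.5761
circle(B,8.00) ∩ circle(D,5.00): a=6.5618, h=4.5763
  candidates: C₊=(6.5253,4.3446) cross=39.247; C₋=(7.4676,-4.7594) cross=-39.247
  mode + wants cross > 0 → take C=(6.5253,4.3446) (cross=39.247)
ex = (C−B)/|BC| = (0.7570,0.6534); ey = (-0.6534,0.7570)
P = B + -2.39·ex + -1.29·ey = (-0.4968,-3.4212)

-0.50 -3.42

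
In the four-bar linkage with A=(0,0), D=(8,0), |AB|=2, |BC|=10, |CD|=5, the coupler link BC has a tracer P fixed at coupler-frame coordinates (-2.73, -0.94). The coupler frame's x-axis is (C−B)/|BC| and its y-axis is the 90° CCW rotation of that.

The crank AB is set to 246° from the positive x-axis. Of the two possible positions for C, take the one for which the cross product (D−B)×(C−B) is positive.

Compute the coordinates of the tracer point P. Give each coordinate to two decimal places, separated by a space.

A=(0,0), D=(8.00,0)
B = A + 2.00·(cos246°, sin246°) = (-0.8135, -1.8271)
|BD| = 9.0009
circle(B,10.00) ∩ circle(D,5.00): a=8.6667, h=4.9888
  candidates: C₊=(6.6601,4.8171) cross=44.904; C₋=(8.6855,-4.9528) cross=-44.904
  mode + wants cross > 0 → take C=(6.6601,4.8171) (cross=44.904)
ex = (C−B)/|BC| = (0.7474,0.6644); ey = (-0.6644,0.7474)
P = B + -2.73·ex + -0.94·ey = (-2.2292,-4.3435)

-2.23 -4.34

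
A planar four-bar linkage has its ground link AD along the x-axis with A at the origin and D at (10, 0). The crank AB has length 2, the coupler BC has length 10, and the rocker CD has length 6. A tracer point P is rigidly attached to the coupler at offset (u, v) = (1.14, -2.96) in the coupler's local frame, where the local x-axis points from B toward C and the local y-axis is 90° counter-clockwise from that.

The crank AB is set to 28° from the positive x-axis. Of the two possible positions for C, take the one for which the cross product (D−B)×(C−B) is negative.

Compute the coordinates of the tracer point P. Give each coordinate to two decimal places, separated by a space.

A=(0,0), D=(10.00,0)
B = A + 2.00·(cos28°, sin28°) = (1.7659, 0.9389)
|BD| = 8.2875
circle(B,10.00) ∩ circle(D,6.00): a=8.0050, h=5.9933
  candidates: C₊=(10.3984,5.9868) cross=49.670; C₋=(9.0403,-5.9228) cross=-49.670
  mode - wants cross < 0 → take C=(9.0403,-5.9228) (cross=-49.670)
ex = (C−B)/|BC| = (0.7274,-0.6862); ey = (0.6862,0.7274)
P = B + 1.14·ex + -2.96·ey = (0.5641,-1.9965)

0.56 -2.00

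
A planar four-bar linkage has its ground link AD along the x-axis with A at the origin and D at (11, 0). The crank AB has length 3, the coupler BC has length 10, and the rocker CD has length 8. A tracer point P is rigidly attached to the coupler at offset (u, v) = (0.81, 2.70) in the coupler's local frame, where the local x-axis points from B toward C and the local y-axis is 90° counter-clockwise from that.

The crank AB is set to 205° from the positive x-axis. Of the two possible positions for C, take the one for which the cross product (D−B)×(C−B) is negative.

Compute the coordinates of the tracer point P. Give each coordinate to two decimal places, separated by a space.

A=(0,0), D=(11.00,0)
B = A + 3.00·(cos205°, sin205°) = (-2.7189, -1.2679)
|BD| = 13.7774
circle(B,10.00) ∩ circle(D,8.00): a=8.1952, h=5.7305
  candidates: C₊=(4.9141,5.1925) cross=78.952; C₋=(5.9688,-6.2199) cross=-78.952
  mode - wants cross < 0 → take C=(5.9688,-6.2199) (cross=-78.952)
ex = (C−B)/|BC| = (0.8688,-0.4952); ey = (0.4952,0.8688)
P = B + 0.81·ex + 2.70·ey = (-0.6782,0.6767)

-0.68 0.68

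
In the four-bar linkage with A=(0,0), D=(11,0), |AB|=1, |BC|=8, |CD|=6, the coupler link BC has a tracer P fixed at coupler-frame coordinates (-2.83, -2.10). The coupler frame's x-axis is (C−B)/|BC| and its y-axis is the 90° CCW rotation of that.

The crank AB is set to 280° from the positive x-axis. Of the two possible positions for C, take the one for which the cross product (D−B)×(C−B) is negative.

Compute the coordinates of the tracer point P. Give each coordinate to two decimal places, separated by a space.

A=(0,0), D=(11.00,0)
B = A + 1.00·(cos280°, sin280°) = (0.1736, -0.9848)
|BD| = 10.8711
circle(B,8.00) ∩ circle(D,6.00): a=6.7233, h=4.3355
  candidates: C₊=(6.4766,3.9419) cross=47.131; C₋=(7.2621,-4.6934) cross=-47.131
  mode - wants cross < 0 → take C=(7.2621,-4.6934) (cross=-47.131)
ex = (C−B)/|BC| = (0.8861,-0.4636); ey = (0.4636,0.8861)
P = B + -2.83·ex + -2.10·ey = (-3.3074,-1.5336)

-3.31 -1.53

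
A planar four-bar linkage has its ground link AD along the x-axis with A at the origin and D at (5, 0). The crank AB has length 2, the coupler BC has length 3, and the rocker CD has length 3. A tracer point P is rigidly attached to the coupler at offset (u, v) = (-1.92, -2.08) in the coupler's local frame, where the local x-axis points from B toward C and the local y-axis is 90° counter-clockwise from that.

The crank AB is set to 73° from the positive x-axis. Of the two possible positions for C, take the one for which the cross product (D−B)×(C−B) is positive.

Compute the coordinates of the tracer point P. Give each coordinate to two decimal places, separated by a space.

A=(0,0), D=(5.00,0)
B = A + 2.00·(cos73°, sin73°) = (0.5847, 1.9126)
|BD| = 4.8117
circle(B,3.00) ∩ circle(D,3.00): a=2.4059, h=1.7922
  candidates: C₊=(3.5047,2.6008) cross=8.623; C₋=(2.0800,-0.6882) cross=-8.623
  mode + wants cross > 0 → take C=(3.5047,2.6008) (cross=8.623)
ex = (C−B)/|BC| = (0.9733,0.2294); ey = (-0.2294,0.9733)
P = B + -1.92·ex + -2.08·ey = (-0.8069,-0.5524)

-0.81 -0.55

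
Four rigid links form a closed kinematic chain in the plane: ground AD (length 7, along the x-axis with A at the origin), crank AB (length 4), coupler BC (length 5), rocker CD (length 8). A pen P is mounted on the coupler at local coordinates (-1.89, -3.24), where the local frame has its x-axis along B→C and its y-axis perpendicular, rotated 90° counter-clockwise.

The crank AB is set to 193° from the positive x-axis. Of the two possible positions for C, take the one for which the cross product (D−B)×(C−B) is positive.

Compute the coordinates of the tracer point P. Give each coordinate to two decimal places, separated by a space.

-2.80 -4.49

A=(0,0), D=(7.00,0)
B = A + 4.00·(cos193°, sin193°) = (-3.8975, -0.8998)
|BD| = 10.9346
circle(B,5.00) ∩ circle(D,8.00): a=3.6839, h=3.3806
  candidates: C₊=(-0.5042,2.7725) cross=36.966; C₋=(0.0522,-3.9658) cross=-36.966
  mode + wants cross > 0 → take C=(-0.5042,2.7725) (cross=36.966)
ex = (C−B)/|BC| = (0.6787,0.7345); ey = (-0.7345,0.6787)
P = B + -1.89·ex + -3.24·ey = (-2.8005,-4.4868)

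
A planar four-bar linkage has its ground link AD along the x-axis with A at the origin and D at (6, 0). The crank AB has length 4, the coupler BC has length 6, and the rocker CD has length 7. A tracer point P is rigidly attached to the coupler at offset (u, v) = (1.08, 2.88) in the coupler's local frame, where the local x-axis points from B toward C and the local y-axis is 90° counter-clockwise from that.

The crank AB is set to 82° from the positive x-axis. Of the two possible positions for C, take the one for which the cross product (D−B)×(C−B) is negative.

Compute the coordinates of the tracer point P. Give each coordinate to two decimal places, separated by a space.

A=(0,0), D=(6.00,0)
B = A + 4.00·(cos82°, sin82°) = (0.5567, 3.9611)
|BD| = 6.7320
circle(B,6.00) ∩ circle(D,7.00): a=2.4005, h=5.4989
  candidates: C₊=(5.7332,6.9949) cross=37.018; C₋=(-0.7379,-1.8976) cross=-37.018
  mode - wants cross < 0 → take C=(-0.7379,-1.8976) (cross=-37.018)
ex = (C−B)/|BC| = (-0.2158,-0.9764); ey = (0.9764,-0.2158)
P = B + 1.08·ex + 2.88·ey = (3.1358,2.2851)

3.14 2.29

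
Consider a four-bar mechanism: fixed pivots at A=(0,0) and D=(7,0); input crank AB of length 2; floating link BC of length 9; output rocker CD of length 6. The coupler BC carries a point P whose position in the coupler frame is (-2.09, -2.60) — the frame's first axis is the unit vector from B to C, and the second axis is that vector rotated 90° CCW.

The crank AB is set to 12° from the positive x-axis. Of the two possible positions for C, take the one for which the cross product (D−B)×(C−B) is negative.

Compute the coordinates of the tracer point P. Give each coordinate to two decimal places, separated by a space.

-1.35 -0.01

A=(0,0), D=(7.00,0)
B = A + 2.00·(cos12°, sin12°) = (1.9563, 0.4158)
|BD| = 5.0608
circle(B,9.00) ∩ circle(D,6.00): a=6.9763, h=5.6860
  candidates: C₊=(9.3762,5.5094) cross=28.776; C₋=(8.4418,-5.8242) cross=-28.776
  mode - wants cross < 0 → take C=(8.4418,-5.8242) (cross=-28.776)
ex = (C−B)/|BC| = (0.7206,-0.6933); ey = (0.6933,0.7206)
P = B + -2.09·ex + -2.60·ey = (-1.3525,-0.0087)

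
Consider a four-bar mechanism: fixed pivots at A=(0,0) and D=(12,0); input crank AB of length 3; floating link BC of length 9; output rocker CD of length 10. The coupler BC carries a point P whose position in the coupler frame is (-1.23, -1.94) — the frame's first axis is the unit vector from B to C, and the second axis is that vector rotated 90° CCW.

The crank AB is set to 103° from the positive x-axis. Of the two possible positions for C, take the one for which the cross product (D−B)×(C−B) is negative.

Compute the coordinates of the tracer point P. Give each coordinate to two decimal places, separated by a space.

A=(0,0), D=(12.00,0)
B = A + 3.00·(cos103°, sin103°) = (-0.6749, 2.9231)
|BD| = 13.0076
circle(B,9.00) ∩ circle(D,10.00): a=5.7734, h=6.9042
  candidates: C₊=(6.5024,8.3533) cross=89.806; C₋=(3.3994,-5.1019) cross=-89.806
  mode - wants cross < 0 → take C=(3.3994,-5.1019) (cross=-89.806)
ex = (C−B)/|BC| = (0.4527,-0.8917); ey = (0.8917,0.4527)
P = B + -1.23·ex + -1.94·ey = (-2.9615,3.1416)

-2.96 3.14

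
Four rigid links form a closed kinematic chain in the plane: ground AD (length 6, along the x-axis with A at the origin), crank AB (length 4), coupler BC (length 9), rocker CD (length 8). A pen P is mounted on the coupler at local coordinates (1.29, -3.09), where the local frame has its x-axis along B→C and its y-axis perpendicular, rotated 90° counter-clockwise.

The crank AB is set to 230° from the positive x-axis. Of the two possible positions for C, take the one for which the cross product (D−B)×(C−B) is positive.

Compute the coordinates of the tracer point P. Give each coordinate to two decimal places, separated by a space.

A=(0,0), D=(6.00,0)
B = A + 4.00·(cos230°, sin230°) = (-2.5712, -3.0642)
|BD| = 9.1024
circle(B,9.00) ∩ circle(D,8.00): a=5.4850, h=7.1354
  candidates: C₊=(0.1917,5.5013) cross=64.950; C₋=(4.9958,-7.9367) cross=-64.950
  mode + wants cross > 0 → take C=(0.1917,5.5013) (cross=64.950)
ex = (C−B)/|BC| = (0.3070,0.9517); ey = (-0.9517,0.3070)
P = B + 1.29·ex + -3.09·ey = (0.7657,-2.7850)

0.77 -2.79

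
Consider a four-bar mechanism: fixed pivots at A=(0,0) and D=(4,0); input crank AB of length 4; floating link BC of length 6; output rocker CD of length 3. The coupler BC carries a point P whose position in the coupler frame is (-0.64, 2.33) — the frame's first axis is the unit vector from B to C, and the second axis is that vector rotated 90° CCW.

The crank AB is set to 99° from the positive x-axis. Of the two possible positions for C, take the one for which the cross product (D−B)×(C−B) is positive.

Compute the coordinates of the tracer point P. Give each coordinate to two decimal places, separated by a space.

A=(0,0), D=(4.00,0)
B = A + 4.00·(cos99°, sin99°) = (-0.6257, 3.9508)
|BD| = 6.0832
circle(B,6.00) ∩ circle(D,3.00): a=5.2608, h=2.8851
  candidates: C₊=(5.2483,2.7279) cross=17.551; C₋=(1.5009,-1.6597) cross=-17.551
  mode + wants cross > 0 → take C=(5.2483,2.7279) (cross=17.551)
ex = (C−B)/|BC| = (0.9790,-0.2038); ey = (0.2038,0.9790)
P = B + -0.64·ex + 2.33·ey = (-0.7774,6.3623)

-0.78 6.36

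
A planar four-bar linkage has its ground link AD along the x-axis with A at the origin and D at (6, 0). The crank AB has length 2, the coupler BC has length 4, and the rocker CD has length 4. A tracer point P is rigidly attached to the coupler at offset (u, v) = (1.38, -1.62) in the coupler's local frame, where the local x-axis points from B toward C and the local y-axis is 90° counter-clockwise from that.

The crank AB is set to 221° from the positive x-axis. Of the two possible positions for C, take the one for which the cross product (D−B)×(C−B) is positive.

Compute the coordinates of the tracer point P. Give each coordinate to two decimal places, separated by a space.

0.46 -2.11

A=(0,0), D=(6.00,0)
B = A + 2.00·(cos221°, sin221°) = (-1.5094, -1.3121)
|BD| = 7.6232
circle(B,4.00) ∩ circle(D,4.00): a=3.8116, h=1.2132
  candidates: C₊=(2.0365,0.5390) cross=9.248; C₋=(2.4541,-1.8511) cross=-9.248
  mode + wants cross > 0 → take C=(2.0365,0.5390) (cross=9.248)
ex = (C−B)/|BC| = (0.8865,0.4628); ey = (-0.4628,0.8865)
P = B + 1.38·ex + -1.62·ey = (0.4636,-2.1096)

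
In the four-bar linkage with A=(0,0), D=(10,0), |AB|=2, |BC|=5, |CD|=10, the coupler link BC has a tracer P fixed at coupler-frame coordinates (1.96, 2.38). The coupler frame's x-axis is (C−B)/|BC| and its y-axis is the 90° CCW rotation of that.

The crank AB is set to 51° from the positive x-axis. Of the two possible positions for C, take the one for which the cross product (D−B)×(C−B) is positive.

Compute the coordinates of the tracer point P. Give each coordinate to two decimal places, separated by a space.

A=(0,0), D=(10.00,0)
B = A + 2.00·(cos51°, sin51°) = (1.2586, 1.5543)
|BD| = 8.8785
circle(B,5.00) ∩ circle(D,10.00): a=0.2155, h=4.9954
  candidates: C₊=(2.3453,6.4348) cross=44.351; C₋=(0.5963,-3.4017) cross=-44.351
  mode + wants cross > 0 → take C=(2.3453,6.4348) (cross=44.351)
ex = (C−B)/|BC| = (0.2173,0.9761); ey = (-0.9761,0.2173)
P = B + 1.96·ex + 2.38·ey = (-0.6385,3.9847)

-0.64 3.98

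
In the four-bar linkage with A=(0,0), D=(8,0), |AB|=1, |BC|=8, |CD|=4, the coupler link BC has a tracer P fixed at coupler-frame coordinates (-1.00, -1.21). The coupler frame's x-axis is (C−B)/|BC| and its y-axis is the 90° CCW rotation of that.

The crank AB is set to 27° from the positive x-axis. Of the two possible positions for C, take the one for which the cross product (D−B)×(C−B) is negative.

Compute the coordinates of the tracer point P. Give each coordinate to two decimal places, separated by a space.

A=(0,0), D=(8.00,0)
B = A + 1.00·(cos27°, sin27°) = (0.8910, 0.4540)
|BD| = 7.1235
circle(B,8.00) ∩ circle(D,4.00): a=6.9309, h=3.9954
  candidates: C₊=(8.0624,3.9995) cross=28.461; C₋=(7.5532,-3.9750) cross=-28.461
  mode - wants cross < 0 → take C=(7.5532,-3.9750) (cross=-28.461)
ex = (C−B)/|BC| = (0.8328,-0.5536); ey = (0.5536,0.8328)
P = B + -1.00·ex + -1.21·ey = (-0.6116,-0.0000)

-0.61 -0.00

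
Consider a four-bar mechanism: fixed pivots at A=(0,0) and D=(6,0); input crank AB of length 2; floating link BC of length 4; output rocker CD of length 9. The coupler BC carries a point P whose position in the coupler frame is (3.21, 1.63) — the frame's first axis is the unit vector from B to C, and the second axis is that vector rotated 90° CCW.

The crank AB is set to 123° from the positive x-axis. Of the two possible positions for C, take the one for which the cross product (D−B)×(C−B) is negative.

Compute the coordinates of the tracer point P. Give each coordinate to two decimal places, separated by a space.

-0.98 -1.92

A=(0,0), D=(6.00,0)
B = A + 2.00·(cos123°, sin123°) = (-1.0893, 1.6773)
|BD| = 7.2850
circle(B,4.00) ∩ circle(D,9.00): a=-0.8187, h=3.9153
  candidates: C₊=(-0.9845,5.6760) cross=28.523; C₋=(-2.7875,-1.9443) cross=-28.523
  mode - wants cross < 0 → take C=(-2.7875,-1.9443) (cross=-28.523)
ex = (C−B)/|BC| = (-0.4246,-0.9054); ey = (0.9054,-0.4246)
P = B + 3.21·ex + 1.63·ey = (-0.9763,-1.9210)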